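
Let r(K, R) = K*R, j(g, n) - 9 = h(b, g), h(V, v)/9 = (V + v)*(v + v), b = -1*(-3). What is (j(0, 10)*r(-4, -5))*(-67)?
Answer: -12060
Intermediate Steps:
b = 3
h(V, v) = 18*v*(V + v) (h(V, v) = 9*((V + v)*(v + v)) = 9*((V + v)*(2*v)) = 9*(2*v*(V + v)) = 18*v*(V + v))
j(g, n) = 9 + 18*g*(3 + g)
(j(0, 10)*r(-4, -5))*(-67) = ((9 + 18*0*(3 + 0))*(-4*(-5)))*(-67) = ((9 + 18*0*3)*20)*(-67) = ((9 + 0)*20)*(-67) = (9*20)*(-67) = 180*(-67) = -12060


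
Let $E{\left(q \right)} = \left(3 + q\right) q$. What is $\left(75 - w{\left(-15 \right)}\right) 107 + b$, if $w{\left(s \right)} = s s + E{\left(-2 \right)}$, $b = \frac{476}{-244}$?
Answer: $- \frac{966115}{61} \approx -15838.0$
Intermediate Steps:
$b = - \frac{119}{61}$ ($b = 476 \left(- \frac{1}{244}\right) = - \frac{119}{61} \approx -1.9508$)
$E{\left(q \right)} = q \left(3 + q\right)$
$w{\left(s \right)} = -2 + s^{2}$ ($w{\left(s \right)} = s s - 2 \left(3 - 2\right) = s^{2} - 2 = -2 + s^{2}$)
$\left(75 - w{\left(-15 \right)}\right) 107 + b = \left(75 - \left(-2 + \left(-15\right)^{2}\right)\right) 107 - \frac{119}{61} = \left(75 - \left(-2 + 225\right)\right) 107 - \frac{119}{61} = \left(75 - 223\right) 107 - \frac{119}{61} = \left(-148\right) 107 - \frac{119}{61} = -15836 - \frac{119}{61} = - \frac{966115}{61}$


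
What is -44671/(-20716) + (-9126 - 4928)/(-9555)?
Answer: 717974069/197941380 ≈ 3.6272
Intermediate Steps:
-44671/(-20716) + (-9126 - 4928)/(-9555) = -44671*(-1/20716) - 14054*(-1/9555) = 44671/20716 + 14054/9555 = 717974069/197941380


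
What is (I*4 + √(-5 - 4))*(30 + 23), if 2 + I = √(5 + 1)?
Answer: -424 + 159*I + 212*√6 ≈ 95.292 + 159.0*I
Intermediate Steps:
I = -2 + √6 (I = -2 + √(5 + 1) = -2 + √6 ≈ 0.44949)
(I*4 + √(-5 - 4))*(30 + 23) = ((-2 + √6)*4 + √(-5 - 4))*(30 + 23) = ((-8 + 4*√6) + √(-9))*53 = ((-8 + 4*√6) + 3*I)*53 = (-8 + 3*I + 4*√6)*53 = -424 + 159*I + 212*√6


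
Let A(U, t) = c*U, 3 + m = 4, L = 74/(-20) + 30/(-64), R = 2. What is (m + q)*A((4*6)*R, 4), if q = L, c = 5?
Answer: -1521/2 ≈ -760.50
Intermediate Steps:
L = -667/160 (L = 74*(-1/20) + 30*(-1/64) = -37/10 - 15/32 = -667/160 ≈ -4.1687)
m = 1 (m = -3 + 4 = 1)
q = -667/160 ≈ -4.1687
A(U, t) = 5*U
(m + q)*A((4*6)*R, 4) = (1 - 667/160)*(5*((4*6)*2)) = -507*24*2/32 = -507*48/32 = -507/160*240 = -1521/2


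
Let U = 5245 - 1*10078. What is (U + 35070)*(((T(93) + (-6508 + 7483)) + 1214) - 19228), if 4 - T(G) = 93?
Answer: -517899336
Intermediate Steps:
T(G) = -89 (T(G) = 4 - 1*93 = 4 - 93 = -89)
U = -4833 (U = 5245 - 10078 = -4833)
(U + 35070)*(((T(93) + (-6508 + 7483)) + 1214) - 19228) = (-4833 + 35070)*(((-89 + (-6508 + 7483)) + 1214) - 19228) = 30237*(((-89 + 975) + 1214) - 19228) = 30237*((886 + 1214) - 19228) = 30237*(2100 - 19228) = 30237*(-17128) = -517899336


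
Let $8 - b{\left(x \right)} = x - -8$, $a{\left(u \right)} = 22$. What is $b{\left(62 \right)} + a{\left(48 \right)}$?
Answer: $-40$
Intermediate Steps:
$b{\left(x \right)} = - x$ ($b{\left(x \right)} = 8 - \left(x - -8\right) = 8 - \left(x + 8\right) = 8 - \left(8 + x\right) = - x$)
$b{\left(62 \right)} + a{\left(48 \right)} = \left(-1\right) 62 + 22 = -62 + 22 = -40$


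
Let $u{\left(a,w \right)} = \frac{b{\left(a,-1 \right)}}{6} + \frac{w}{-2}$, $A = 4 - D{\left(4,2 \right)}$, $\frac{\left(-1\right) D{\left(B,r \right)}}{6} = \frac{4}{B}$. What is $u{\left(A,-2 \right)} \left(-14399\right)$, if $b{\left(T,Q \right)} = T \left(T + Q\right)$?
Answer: $-230384$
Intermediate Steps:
$D{\left(B,r \right)} = - \frac{24}{B}$ ($D{\left(B,r \right)} = - 6 \frac{4}{B} = - \frac{24}{B}$)
$b{\left(T,Q \right)} = T \left(Q + T\right)$
$A = 10$ ($A = 4 - - \frac{24}{4} = 4 - \left(-24\right) \frac{1}{4} = 4 - -6 = 4 + 6 = 10$)
$u{\left(a,w \right)} = - \frac{w}{2} + \frac{a \left(-1 + a\right)}{6}$ ($u{\left(a,w \right)} = \frac{a \left(-1 + a\right)}{6} + \frac{w}{-2} = a \left(-1 + a\right) \frac{1}{6} + w \left(- \frac{1}{2}\right) = \frac{a \left(-1 + a\right)}{6} - \frac{w}{2} = - \frac{w}{2} + \frac{a \left(-1 + a\right)}{6}$)
$u{\left(A,-2 \right)} \left(-14399\right) = \left(\left(- \frac{1}{2}\right) \left(-2\right) + \frac{1}{6} \cdot 10 \left(-1 + 10\right)\right) \left(-14399\right) = \left(1 + \frac{1}{6} \cdot 10 \cdot 9\right) \left(-14399\right) = \left(1 + 15\right) \left(-14399\right) = 16 \left(-14399\right) = -230384$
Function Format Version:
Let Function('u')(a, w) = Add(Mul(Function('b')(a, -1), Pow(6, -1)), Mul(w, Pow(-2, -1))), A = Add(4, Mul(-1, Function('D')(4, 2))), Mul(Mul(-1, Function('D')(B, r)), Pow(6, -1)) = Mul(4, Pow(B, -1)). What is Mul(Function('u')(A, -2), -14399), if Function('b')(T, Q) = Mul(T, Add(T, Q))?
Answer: -230384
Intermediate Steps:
Function('D')(B, r) = Mul(-24, Pow(B, -1)) (Function('D')(B, r) = Mul(-6, Mul(4, Pow(B, -1))) = Mul(-24, Pow(B, -1)))
Function('b')(T, Q) = Mul(T, Add(Q, T))
A = 10 (A = Add(4, Mul(-1, Mul(-24, Pow(4, -1)))) = Add(4, Mul(-1, Mul(-24, Rational(1, 4)))) = Add(4, Mul(-1, -6)) = Add(4, 6) = 10)
Function('u')(a, w) = Add(Mul(Rational(-1, 2), w), Mul(Rational(1, 6), a, Add(-1, a))) (Function('u')(a, w) = Add(Mul(Mul(a, Add(-1, a)), Pow(6, -1)), Mul(w, Pow(-2, -1))) = Add(Mul(Mul(a, Add(-1, a)), Rational(1, 6)), Mul(w, Rational(-1, 2))) = Add(Mul(Rational(1, 6), a, Add(-1, a)), Mul(Rational(-1, 2), w)) = Add(Mul(Rational(-1, 2), w), Mul(Rational(1, 6), a, Add(-1, a))))
Mul(Function('u')(A, -2), -14399) = Mul(Add(Mul(Rational(-1, 2), -2), Mul(Rational(1, 6), 10, Add(-1, 10))), -14399) = Mul(Add(1, Mul(Rational(1, 6), 10, 9)), -14399) = Mul(Add(1, 15), -14399) = Mul(16, -14399) = -230384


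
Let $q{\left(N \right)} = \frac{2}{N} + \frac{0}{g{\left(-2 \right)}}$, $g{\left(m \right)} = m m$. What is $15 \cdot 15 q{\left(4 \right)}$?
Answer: $\frac{225}{2} \approx 112.5$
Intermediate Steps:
$g{\left(m \right)} = m^{2}$
$q{\left(N \right)} = \frac{2}{N}$ ($q{\left(N \right)} = \frac{2}{N} + \frac{0}{\left(-2\right)^{2}} = \frac{2}{N} + \frac{0}{4} = \frac{2}{N} + 0 \cdot \frac{1}{4} = \frac{2}{N} + 0 = \frac{2}{N}$)
$15 \cdot 15 q{\left(4 \right)} = 15 \cdot 15 \cdot \frac{2}{4} = 225 \cdot 2 \cdot \frac{1}{4} = 225 \cdot \frac{1}{2} = \frac{225}{2}$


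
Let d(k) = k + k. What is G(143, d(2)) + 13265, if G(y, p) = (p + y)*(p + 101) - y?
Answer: 28557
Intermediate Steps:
d(k) = 2*k
G(y, p) = -y + (101 + p)*(p + y) (G(y, p) = (p + y)*(101 + p) - y = (101 + p)*(p + y) - y = -y + (101 + p)*(p + y))
G(143, d(2)) + 13265 = ((2*2)² + 100*143 + 101*(2*2) + (2*2)*143) + 13265 = (4² + 14300 + 101*4 + 4*143) + 13265 = (16 + 14300 + 404 + 572) + 13265 = 15292 + 13265 = 28557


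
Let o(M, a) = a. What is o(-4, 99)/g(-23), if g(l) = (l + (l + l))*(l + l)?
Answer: 33/1058 ≈ 0.031191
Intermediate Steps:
g(l) = 6*l**2 (g(l) = (l + 2*l)*(2*l) = (3*l)*(2*l) = 6*l**2)
o(-4, 99)/g(-23) = 99/((6*(-23)**2)) = 99/((6*529)) = 99/3174 = 99*(1/3174) = 33/1058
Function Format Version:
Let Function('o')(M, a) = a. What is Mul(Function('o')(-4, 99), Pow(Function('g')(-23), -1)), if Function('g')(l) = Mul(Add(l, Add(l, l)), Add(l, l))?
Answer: Rational(33, 1058) ≈ 0.031191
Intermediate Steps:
Function('g')(l) = Mul(6, Pow(l, 2)) (Function('g')(l) = Mul(Add(l, Mul(2, l)), Mul(2, l)) = Mul(Mul(3, l), Mul(2, l)) = Mul(6, Pow(l, 2)))
Mul(Function('o')(-4, 99), Pow(Function('g')(-23), -1)) = Mul(99, Pow(Mul(6, Pow(-23, 2)), -1)) = Mul(99, Pow(Mul(6, 529), -1)) = Mul(99, Pow(3174, -1)) = Mul(99, Rational(1, 3174)) = Rational(33, 1058)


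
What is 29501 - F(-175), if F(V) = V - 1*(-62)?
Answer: 29614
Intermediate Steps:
F(V) = 62 + V (F(V) = V + 62 = 62 + V)
29501 - F(-175) = 29501 - (62 - 175) = 29501 - 1*(-113) = 29501 + 113 = 29614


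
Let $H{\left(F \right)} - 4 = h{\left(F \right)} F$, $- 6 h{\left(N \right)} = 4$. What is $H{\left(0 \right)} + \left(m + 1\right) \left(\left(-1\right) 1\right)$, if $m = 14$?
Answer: $-11$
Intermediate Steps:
$h{\left(N \right)} = - \frac{2}{3}$ ($h{\left(N \right)} = \left(- \frac{1}{6}\right) 4 = - \frac{2}{3}$)
$H{\left(F \right)} = 4 - \frac{2 F}{3}$
$H{\left(0 \right)} + \left(m + 1\right) \left(\left(-1\right) 1\right) = \left(4 - 0\right) + \left(14 + 1\right) \left(\left(-1\right) 1\right) = \left(4 + 0\right) + 15 \left(-1\right) = 4 - 15 = -11$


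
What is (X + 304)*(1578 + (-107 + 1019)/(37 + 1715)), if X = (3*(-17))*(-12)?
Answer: 105552512/73 ≈ 1.4459e+6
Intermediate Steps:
X = 612 (X = -51*(-12) = 612)
(X + 304)*(1578 + (-107 + 1019)/(37 + 1715)) = (612 + 304)*(1578 + (-107 + 1019)/(37 + 1715)) = 916*(1578 + 912/1752) = 916*(1578 + 912*(1/1752)) = 916*(1578 + 38/73) = 916*(115232/73) = 105552512/73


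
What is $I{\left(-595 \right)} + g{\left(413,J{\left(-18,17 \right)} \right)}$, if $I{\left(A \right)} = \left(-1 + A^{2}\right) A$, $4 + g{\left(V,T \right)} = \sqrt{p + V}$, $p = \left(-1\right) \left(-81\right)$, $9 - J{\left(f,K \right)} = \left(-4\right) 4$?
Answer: $-210644284 + \sqrt{494} \approx -2.1064 \cdot 10^{8}$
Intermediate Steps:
$J{\left(f,K \right)} = 25$ ($J{\left(f,K \right)} = 9 - \left(-4\right) 4 = 9 - -16 = 9 + 16 = 25$)
$p = 81$
$g{\left(V,T \right)} = -4 + \sqrt{81 + V}$
$I{\left(A \right)} = A \left(-1 + A^{2}\right)$
$I{\left(-595 \right)} + g{\left(413,J{\left(-18,17 \right)} \right)} = \left(\left(-595\right)^{3} - -595\right) - \left(4 - \sqrt{81 + 413}\right) = \left(-210644875 + 595\right) - \left(4 - \sqrt{494}\right) = -210644280 - \left(4 - \sqrt{494}\right) = -210644284 + \sqrt{494}$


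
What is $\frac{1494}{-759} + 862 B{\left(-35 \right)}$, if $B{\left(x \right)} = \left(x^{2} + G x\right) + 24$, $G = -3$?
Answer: $\frac{295287946}{253} \approx 1.1671 \cdot 10^{6}$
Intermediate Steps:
$B{\left(x \right)} = 24 + x^{2} - 3 x$ ($B{\left(x \right)} = \left(x^{2} - 3 x\right) + 24 = 24 + x^{2} - 3 x$)
$\frac{1494}{-759} + 862 B{\left(-35 \right)} = \frac{1494}{-759} + 862 \left(24 + \left(-35\right)^{2} - -105\right) = 1494 \left(- \frac{1}{759}\right) + 862 \left(24 + 1225 + 105\right) = - \frac{498}{253} + 862 \cdot 1354 = - \frac{498}{253} + 1167148 = \frac{295287946}{253}$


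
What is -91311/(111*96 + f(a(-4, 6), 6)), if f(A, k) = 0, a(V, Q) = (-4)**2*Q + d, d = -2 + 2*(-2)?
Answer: -30437/3552 ≈ -8.5690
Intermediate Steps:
d = -6 (d = -2 - 4 = -6)
a(V, Q) = -6 + 16*Q (a(V, Q) = (-4)**2*Q - 6 = 16*Q - 6 = -6 + 16*Q)
-91311/(111*96 + f(a(-4, 6), 6)) = -91311/(111*96 + 0) = -91311/(10656 + 0) = -91311/10656 = -91311*1/10656 = -30437/3552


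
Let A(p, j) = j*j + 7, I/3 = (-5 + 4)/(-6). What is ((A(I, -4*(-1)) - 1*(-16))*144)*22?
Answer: 123552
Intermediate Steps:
I = ½ (I = 3*((-5 + 4)/(-6)) = 3*(-1*(-⅙)) = 3*(⅙) = ½ ≈ 0.50000)
A(p, j) = 7 + j² (A(p, j) = j² + 7 = 7 + j²)
((A(I, -4*(-1)) - 1*(-16))*144)*22 = (((7 + (-4*(-1))²) - 1*(-16))*144)*22 = (((7 + 4²) + 16)*144)*22 = (((7 + 16) + 16)*144)*22 = ((23 + 16)*144)*22 = (39*144)*22 = 5616*22 = 123552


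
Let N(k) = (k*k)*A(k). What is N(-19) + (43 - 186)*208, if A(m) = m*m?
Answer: 100577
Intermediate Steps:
A(m) = m**2
N(k) = k**4 (N(k) = (k*k)*k**2 = k**2*k**2 = k**4)
N(-19) + (43 - 186)*208 = (-19)**4 + (43 - 186)*208 = 130321 - 143*208 = 130321 - 29744 = 100577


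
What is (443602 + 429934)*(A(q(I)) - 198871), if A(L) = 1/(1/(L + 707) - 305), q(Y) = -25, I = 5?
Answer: -36135527478600256/208009 ≈ -1.7372e+11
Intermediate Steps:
A(L) = 1/(-305 + 1/(707 + L)) (A(L) = 1/(1/(707 + L) - 305) = 1/(-305 + 1/(707 + L)))
(443602 + 429934)*(A(q(I)) - 198871) = (443602 + 429934)*((-707 - 1*(-25))/(215634 + 305*(-25)) - 198871) = 873536*((-707 + 25)/(215634 - 7625) - 198871) = 873536*(-682/208009 - 198871) = 873536*(-41366958521/208009) = -36135527478600256/208009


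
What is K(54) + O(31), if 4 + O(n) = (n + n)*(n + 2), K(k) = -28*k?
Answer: 530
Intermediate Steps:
O(n) = -4 + 2*n*(2 + n) (O(n) = -4 + (n + n)*(n + 2) = -4 + (2*n)*(2 + n) = -4 + 2*n*(2 + n))
K(54) + O(31) = -28*54 + (-4 + 2*31² + 4*31) = -1512 + (-4 + 2*961 + 124) = -1512 + (-4 + 1922 + 124) = -1512 + 2042 = 530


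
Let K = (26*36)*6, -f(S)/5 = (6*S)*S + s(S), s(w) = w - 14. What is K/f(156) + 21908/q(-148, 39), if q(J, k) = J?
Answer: -2001372311/13519615 ≈ -148.03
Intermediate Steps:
s(w) = -14 + w
f(S) = 70 - 30*S² - 5*S (f(S) = -5*((6*S)*S + (-14 + S)) = -5*(6*S² + (-14 + S)) = -5*(-14 + S + 6*S²) = 70 - 30*S² - 5*S)
K = 5616 (K = 936*6 = 5616)
K/f(156) + 21908/q(-148, 39) = 5616/(70 - 30*156² - 5*156) + 21908/(-148) = 5616/(70 - 30*24336 - 780) + 21908*(-1/148) = 5616/(70 - 730080 - 780) - 5477/37 = 5616/(-730790) - 5477/37 = 5616*(-1/730790) - 5477/37 = -2808/365395 - 5477/37 = -2001372311/13519615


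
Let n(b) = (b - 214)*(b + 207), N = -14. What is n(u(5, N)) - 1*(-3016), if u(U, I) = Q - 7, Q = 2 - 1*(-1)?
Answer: -41238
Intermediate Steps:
Q = 3 (Q = 2 + 1 = 3)
u(U, I) = -4 (u(U, I) = 3 - 7 = -4)
n(b) = (-214 + b)*(207 + b)
n(u(5, N)) - 1*(-3016) = (-44298 + (-4)**2 - 7*(-4)) - 1*(-3016) = (-44298 + 16 + 28) + 3016 = -44254 + 3016 = -41238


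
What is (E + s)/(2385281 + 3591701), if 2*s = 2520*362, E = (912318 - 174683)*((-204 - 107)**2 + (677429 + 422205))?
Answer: 882473776545/5976982 ≈ 1.4765e+5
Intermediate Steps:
E = 882473320425 (E = 737635*((-311)**2 + 1099634) = 737635*(96721 + 1099634) = 737635*1196355 = 882473320425)
s = 456120 (s = (2520*362)/2 = (1/2)*912240 = 456120)
(E + s)/(2385281 + 3591701) = (882473320425 + 456120)/(2385281 + 3591701) = 882473776545/5976982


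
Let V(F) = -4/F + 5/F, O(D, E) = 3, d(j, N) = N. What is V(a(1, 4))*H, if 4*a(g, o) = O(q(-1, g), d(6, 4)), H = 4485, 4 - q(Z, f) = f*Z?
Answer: 5980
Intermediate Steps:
q(Z, f) = 4 - Z*f (q(Z, f) = 4 - f*Z = 4 - Z*f)
a(g, o) = ¾ (a(g, o) = (¼)*3 = ¾)
V(F) = 1/F
V(a(1, 4))*H = 4485/(¾) = (4/3)*4485 = 5980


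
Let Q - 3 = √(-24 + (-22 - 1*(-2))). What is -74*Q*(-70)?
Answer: 15540 + 10360*I*√11 ≈ 15540.0 + 34360.0*I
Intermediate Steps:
Q = 3 + 2*I*√11 (Q = 3 + √(-24 + (-22 - 1*(-2))) = 3 + √(-24 + (-22 + 2)) = 3 + √(-24 - 20) = 3 + √(-44) = 3 + 2*I*√11 ≈ 3.0 + 6.6332*I)
-74*Q*(-70) = -74*(3 + 2*I*√11)*(-70) = (-222 - 148*I*√11)*(-70) = 15540 + 10360*I*√11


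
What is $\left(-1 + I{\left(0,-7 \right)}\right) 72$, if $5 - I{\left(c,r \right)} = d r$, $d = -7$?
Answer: $-3240$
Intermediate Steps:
$I{\left(c,r \right)} = 5 + 7 r$ ($I{\left(c,r \right)} = 5 - - 7 r = 5 + 7 r$)
$\left(-1 + I{\left(0,-7 \right)}\right) 72 = \left(-1 + \left(5 + 7 \left(-7\right)\right)\right) 72 = \left(-1 + \left(5 - 49\right)\right) 72 = \left(-1 - 44\right) 72 = \left(-45\right) 72 = -3240$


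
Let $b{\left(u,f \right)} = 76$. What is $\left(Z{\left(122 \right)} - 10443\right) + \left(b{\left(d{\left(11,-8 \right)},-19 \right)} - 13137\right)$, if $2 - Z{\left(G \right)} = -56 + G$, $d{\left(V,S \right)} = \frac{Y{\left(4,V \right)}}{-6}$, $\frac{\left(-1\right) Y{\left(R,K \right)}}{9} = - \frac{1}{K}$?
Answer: $-23568$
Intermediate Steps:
$Y{\left(R,K \right)} = \frac{9}{K}$ ($Y{\left(R,K \right)} = - 9 \left(- \frac{1}{K}\right) = \frac{9}{K}$)
$d{\left(V,S \right)} = - \frac{3}{2 V}$ ($d{\left(V,S \right)} = \frac{9 \frac{1}{V}}{-6} = \frac{9}{V} \left(- \frac{1}{6}\right) = - \frac{3}{2 V}$)
$Z{\left(G \right)} = 58 - G$ ($Z{\left(G \right)} = 2 - \left(-56 + G\right) = 58 - G$)
$\left(Z{\left(122 \right)} - 10443\right) + \left(b{\left(d{\left(11,-8 \right)},-19 \right)} - 13137\right) = \left(\left(58 - 122\right) - 10443\right) + \left(76 - 13137\right) = \left(-64 - 10443\right) - 13061 = -10507 - 13061 = -23568$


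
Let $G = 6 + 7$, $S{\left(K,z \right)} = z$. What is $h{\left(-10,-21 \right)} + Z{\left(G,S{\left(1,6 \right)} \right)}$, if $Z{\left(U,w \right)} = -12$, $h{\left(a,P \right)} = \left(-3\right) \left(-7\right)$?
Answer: $9$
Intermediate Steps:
$G = 13$
$h{\left(a,P \right)} = 21$
$h{\left(-10,-21 \right)} + Z{\left(G,S{\left(1,6 \right)} \right)} = 21 - 12 = 9$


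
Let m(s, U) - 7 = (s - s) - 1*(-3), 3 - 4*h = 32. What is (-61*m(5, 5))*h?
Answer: 8845/2 ≈ 4422.5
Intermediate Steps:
h = -29/4 (h = ¾ - ¼*32 = ¾ - 8 = -29/4 ≈ -7.2500)
m(s, U) = 10 (m(s, U) = 7 + ((s - s) - 1*(-3)) = 7 + (0 + 3) = 7 + 3 = 10)
(-61*m(5, 5))*h = -61*10*(-29/4) = -610*(-29/4) = 8845/2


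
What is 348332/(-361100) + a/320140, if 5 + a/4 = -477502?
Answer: -10015326466/1445031925 ≈ -6.9309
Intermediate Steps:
a = -1910028 (a = -20 + 4*(-477502) = -20 - 1910008 = -1910028)
348332/(-361100) + a/320140 = 348332/(-361100) - 1910028/320140 = 348332*(-1/361100) - 1910028*1/320140 = -87083/90275 - 477507/80035 = -10015326466/1445031925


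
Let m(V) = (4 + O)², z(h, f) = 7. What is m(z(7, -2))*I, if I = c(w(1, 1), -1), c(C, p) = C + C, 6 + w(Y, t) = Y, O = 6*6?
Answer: -16000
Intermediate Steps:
O = 36
w(Y, t) = -6 + Y
c(C, p) = 2*C
I = -10 (I = 2*(-6 + 1) = 2*(-5) = -10)
m(V) = 1600 (m(V) = (4 + 36)² = 40² = 1600)
m(z(7, -2))*I = 1600*(-10) = -16000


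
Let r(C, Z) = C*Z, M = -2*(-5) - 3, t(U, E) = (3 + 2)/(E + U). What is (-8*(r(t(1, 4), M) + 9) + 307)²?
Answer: 32041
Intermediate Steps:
t(U, E) = 5/(E + U)
M = 7 (M = 10 - 3 = 7)
(-8*(r(t(1, 4), M) + 9) + 307)² = (-8*((5/(4 + 1))*7 + 9) + 307)² = (-8*((5/5)*7 + 9) + 307)² = (-8*((5*(⅕))*7 + 9) + 307)² = (-8*(1*7 + 9) + 307)² = (-8*(7 + 9) + 307)² = (-8*16 + 307)² = (-128 + 307)² = 179² = 32041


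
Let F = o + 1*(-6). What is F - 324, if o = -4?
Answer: -334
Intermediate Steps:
F = -10 (F = -4 + 1*(-6) = -4 - 6 = -10)
F - 324 = -10 - 324 = -334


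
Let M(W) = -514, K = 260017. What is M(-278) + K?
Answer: 259503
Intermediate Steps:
M(-278) + K = -514 + 260017 = 259503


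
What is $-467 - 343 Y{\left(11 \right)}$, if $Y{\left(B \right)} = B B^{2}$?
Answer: $-457000$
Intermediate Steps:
$Y{\left(B \right)} = B^{3}$
$-467 - 343 Y{\left(11 \right)} = -467 - 343 \cdot 11^{3} = -467 - 456533 = -457000$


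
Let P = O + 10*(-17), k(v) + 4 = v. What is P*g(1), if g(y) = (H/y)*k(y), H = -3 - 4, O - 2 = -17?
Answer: -3885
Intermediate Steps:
O = -15 (O = 2 - 17 = -15)
k(v) = -4 + v
H = -7
P = -185 (P = -15 + 10*(-17) = -15 - 170 = -185)
g(y) = -7*(-4 + y)/y (g(y) = (-7/y)*(-4 + y) = -7*(-4 + y)/y)
P*g(1) = -185*(-7 + 28/1) = -185*(-7 + 28*1) = -185*(-7 + 28) = -185*21 = -3885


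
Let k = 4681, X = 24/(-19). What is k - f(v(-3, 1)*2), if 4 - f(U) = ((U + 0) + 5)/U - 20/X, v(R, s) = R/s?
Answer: 4693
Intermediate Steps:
X = -24/19 (X = 24*(-1/19) = -24/19 ≈ -1.2632)
f(U) = -71/6 - (5 + U)/U (f(U) = 4 - (((U + 0) + 5)/U - 20/(-24/19)) = 4 - ((U + 5)/U - 20*(-19/24)) = 4 - ((5 + U)/U + 95/6) = 4 - (95/6 + (5 + U)/U) = 4 + (-95/6 - (5 + U)/U) = -71/6 - (5 + U)/U)
k - f(v(-3, 1)*2) = 4681 - (-77/6 - 5/(-3/1*2)) = 4681 - (-77/6 - 5/(-3*1*2)) = 4681 - (-77/6 - 5/((-3*2))) = 4681 - (-77/6 - 5/(-6)) = 4681 - (-77/6 - 5*(-⅙)) = 4681 - (-77/6 + ⅚) = 4681 - 1*(-12) = 4681 + 12 = 4693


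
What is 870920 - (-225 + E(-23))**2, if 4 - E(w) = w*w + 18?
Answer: 281096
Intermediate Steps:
E(w) = -14 - w**2 (E(w) = 4 - (w*w + 18) = 4 - (w**2 + 18) = 4 - (18 + w**2) = 4 + (-18 - w**2) = -14 - w**2)
870920 - (-225 + E(-23))**2 = 870920 - (-225 + (-14 - 1*(-23)**2))**2 = 870920 - (-225 + (-14 - 1*529))**2 = 870920 - (-225 + (-14 - 529))**2 = 870920 - (-225 - 543)**2 = 870920 - 1*(-768)**2 = 870920 - 1*589824 = 870920 - 589824 = 281096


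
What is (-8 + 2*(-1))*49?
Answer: -490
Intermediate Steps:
(-8 + 2*(-1))*49 = (-8 - 2)*49 = -10*49 = -490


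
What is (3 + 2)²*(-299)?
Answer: -7475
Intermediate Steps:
(3 + 2)²*(-299) = 5²*(-299) = 25*(-299) = -7475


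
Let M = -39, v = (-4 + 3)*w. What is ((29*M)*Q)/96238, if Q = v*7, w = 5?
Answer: 39585/96238 ≈ 0.41132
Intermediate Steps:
v = -5 (v = (-4 + 3)*5 = -1*5 = -5)
Q = -35 (Q = -5*7 = -35)
((29*M)*Q)/96238 = ((29*(-39))*(-35))/96238 = -1131*(-35)*(1/96238) = 39585*(1/96238) = 39585/96238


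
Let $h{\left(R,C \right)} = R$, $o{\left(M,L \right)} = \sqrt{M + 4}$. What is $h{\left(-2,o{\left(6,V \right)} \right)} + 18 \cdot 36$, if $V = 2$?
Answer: $646$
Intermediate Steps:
$o{\left(M,L \right)} = \sqrt{4 + M}$
$h{\left(-2,o{\left(6,V \right)} \right)} + 18 \cdot 36 = -2 + 18 \cdot 36 = -2 + 648 = 646$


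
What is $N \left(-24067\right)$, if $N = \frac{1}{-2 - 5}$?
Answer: $\frac{24067}{7} \approx 3438.1$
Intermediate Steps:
$N = - \frac{1}{7}$ ($N = \frac{1}{-7} = - \frac{1}{7} \approx -0.14286$)
$N \left(-24067\right) = \left(- \frac{1}{7}\right) \left(-24067\right) = \frac{24067}{7}$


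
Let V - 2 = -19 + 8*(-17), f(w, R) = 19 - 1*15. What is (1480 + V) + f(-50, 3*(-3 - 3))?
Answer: 1331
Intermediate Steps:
f(w, R) = 4 (f(w, R) = 19 - 15 = 4)
V = -153 (V = 2 + (-19 + 8*(-17)) = 2 + (-19 - 136) = 2 - 155 = -153)
(1480 + V) + f(-50, 3*(-3 - 3)) = (1480 - 153) + 4 = 1327 + 4 = 1331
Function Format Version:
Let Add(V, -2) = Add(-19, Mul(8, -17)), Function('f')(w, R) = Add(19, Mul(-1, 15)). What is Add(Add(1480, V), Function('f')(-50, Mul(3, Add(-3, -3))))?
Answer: 1331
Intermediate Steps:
Function('f')(w, R) = 4 (Function('f')(w, R) = Add(19, -15) = 4)
V = -153 (V = Add(2, Add(-19, Mul(8, -17))) = Add(2, Add(-19, -136)) = Add(2, -155) = -153)
Add(Add(1480, V), Function('f')(-50, Mul(3, Add(-3, -3)))) = Add(Add(1480, -153), 4) = Add(1327, 4) = 1331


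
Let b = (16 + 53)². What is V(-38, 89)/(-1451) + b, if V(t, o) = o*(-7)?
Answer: 6908834/1451 ≈ 4761.4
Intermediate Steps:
V(t, o) = -7*o
b = 4761 (b = 69² = 4761)
V(-38, 89)/(-1451) + b = -7*89/(-1451) + 4761 = -623*(-1/1451) + 4761 = 623/1451 + 4761 = 6908834/1451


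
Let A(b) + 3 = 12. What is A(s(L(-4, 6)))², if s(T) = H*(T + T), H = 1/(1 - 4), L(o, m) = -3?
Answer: 81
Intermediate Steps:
H = -⅓ (H = 1/(-3) = -⅓ ≈ -0.33333)
s(T) = -2*T/3 (s(T) = -(T + T)/3 = -2*T/3)
A(b) = 9 (A(b) = -3 + 12 = 9)
A(s(L(-4, 6)))² = 9² = 81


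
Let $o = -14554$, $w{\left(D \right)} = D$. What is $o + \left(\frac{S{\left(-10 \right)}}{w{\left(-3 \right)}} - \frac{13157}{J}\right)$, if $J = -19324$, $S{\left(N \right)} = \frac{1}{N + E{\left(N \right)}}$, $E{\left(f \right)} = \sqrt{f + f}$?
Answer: $- \frac{632762555}{43479} + \frac{i \sqrt{5}}{180} \approx -14553.0 + 0.012423 i$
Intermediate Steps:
$E{\left(f \right)} = \sqrt{2} \sqrt{f}$ ($E{\left(f \right)} = \sqrt{2 f} = \sqrt{2} \sqrt{f}$)
$S{\left(N \right)} = \frac{1}{N + \sqrt{2} \sqrt{N}}$
$o + \left(\frac{S{\left(-10 \right)}}{w{\left(-3 \right)}} - \frac{13157}{J}\right) = -14554 + \left(\frac{1}{\left(-10 + \sqrt{2} \sqrt{-10}\right) \left(-3\right)} - \frac{13157}{-19324}\right) = -14554 + \left(\frac{1}{-10 + \sqrt{2} i \sqrt{10}} \left(- \frac{1}{3}\right) - - \frac{13157}{19324}\right) = -14554 + \left(\frac{1}{-10 + 2 i \sqrt{5}} \left(- \frac{1}{3}\right) + \frac{13157}{19324}\right) = -14554 + \left(- \frac{1}{3 \left(-10 + 2 i \sqrt{5}\right)} + \frac{13157}{19324}\right) = -14554 + \left(\frac{13157}{19324} - \frac{1}{3 \left(-10 + 2 i \sqrt{5}\right)}\right) = - \frac{281228339}{19324} - \frac{1}{3 \left(-10 + 2 i \sqrt{5}\right)}$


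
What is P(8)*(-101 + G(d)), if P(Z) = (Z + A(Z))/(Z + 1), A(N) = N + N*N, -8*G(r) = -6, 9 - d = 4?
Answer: -8020/9 ≈ -891.11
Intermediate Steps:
d = 5 (d = 9 - 1*4 = 9 - 4 = 5)
G(r) = ¾ (G(r) = -⅛*(-6) = ¾)
A(N) = N + N²
P(Z) = (Z + Z*(1 + Z))/(1 + Z) (P(Z) = (Z + Z*(1 + Z))/(Z + 1) = (Z + Z*(1 + Z))/(1 + Z))
P(8)*(-101 + G(d)) = (8*(2 + 8)/(1 + 8))*(-101 + ¾) = (8*10/9)*(-401/4) = (8*(⅑)*10)*(-401/4) = (80/9)*(-401/4) = -8020/9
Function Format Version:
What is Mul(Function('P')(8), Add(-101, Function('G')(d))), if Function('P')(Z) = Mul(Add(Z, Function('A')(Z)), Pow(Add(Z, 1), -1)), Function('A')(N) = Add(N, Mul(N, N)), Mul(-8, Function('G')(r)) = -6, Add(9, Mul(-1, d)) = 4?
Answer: Rational(-8020, 9) ≈ -891.11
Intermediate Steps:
d = 5 (d = Add(9, Mul(-1, 4)) = Add(9, -4) = 5)
Function('G')(r) = Rational(3, 4) (Function('G')(r) = Mul(Rational(-1, 8), -6) = Rational(3, 4))
Function('A')(N) = Add(N, Pow(N, 2))
Function('P')(Z) = Mul(Pow(Add(1, Z), -1), Add(Z, Mul(Z, Add(1, Z)))) (Function('P')(Z) = Mul(Add(Z, Mul(Z, Add(1, Z))), Pow(Add(Z, 1), -1)) = Mul(Add(Z, Mul(Z, Add(1, Z))), Pow(Add(1, Z), -1)) = Mul(Pow(Add(1, Z), -1), Add(Z, Mul(Z, Add(1, Z)))))
Mul(Function('P')(8), Add(-101, Function('G')(d))) = Mul(Mul(8, Pow(Add(1, 8), -1), Add(2, 8)), Add(-101, Rational(3, 4))) = Mul(Mul(8, Pow(9, -1), 10), Rational(-401, 4)) = Mul(Mul(8, Rational(1, 9), 10), Rational(-401, 4)) = Mul(Rational(80, 9), Rational(-401, 4)) = Rational(-8020, 9)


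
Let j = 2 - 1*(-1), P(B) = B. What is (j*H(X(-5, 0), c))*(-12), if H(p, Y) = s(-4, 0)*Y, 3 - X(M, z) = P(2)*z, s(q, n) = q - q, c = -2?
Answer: 0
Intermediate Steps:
s(q, n) = 0
X(M, z) = 3 - 2*z
j = 3 (j = 2 + 1 = 3)
H(p, Y) = 0 (H(p, Y) = 0*Y = 0)
(j*H(X(-5, 0), c))*(-12) = (3*0)*(-12) = 0*(-12) = 0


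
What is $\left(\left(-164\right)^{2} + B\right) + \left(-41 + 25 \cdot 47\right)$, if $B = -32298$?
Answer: $-4268$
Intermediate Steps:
$\left(\left(-164\right)^{2} + B\right) + \left(-41 + 25 \cdot 47\right) = \left(\left(-164\right)^{2} - 32298\right) + \left(-41 + 25 \cdot 47\right) = \left(26896 - 32298\right) + \left(-41 + 1175\right) = -5402 + 1134 = -4268$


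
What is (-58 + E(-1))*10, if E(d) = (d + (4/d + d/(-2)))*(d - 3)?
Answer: -400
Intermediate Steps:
E(d) = (-3 + d)*(d/2 + 4/d) (E(d) = (d + (4/d + d*(-½)))*(-3 + d) = (d + (4/d - d/2))*(-3 + d) = (d/2 + 4/d)*(-3 + d) = (-3 + d)*(d/2 + 4/d))
(-58 + E(-1))*10 = (-58 + (½)*(-24 - (8 + (-1)² - 3*(-1)))/(-1))*10 = (-58 + (½)*(-1)*(-24 - (8 + 1 + 3)))*10 = (-58 + (½)*(-1)*(-24 - 1*12))*10 = (-58 + (½)*(-1)*(-24 - 12))*10 = (-58 + (½)*(-1)*(-36))*10 = (-58 + 18)*10 = -40*10 = -400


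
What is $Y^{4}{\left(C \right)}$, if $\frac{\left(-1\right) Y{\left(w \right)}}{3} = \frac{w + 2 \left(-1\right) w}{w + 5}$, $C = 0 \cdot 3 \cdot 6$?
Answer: $0$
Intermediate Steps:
$C = 0$ ($C = 0 \cdot 6 = 0$)
$Y{\left(w \right)} = \frac{3 w}{5 + w}$ ($Y{\left(w \right)} = - 3 \frac{w + 2 \left(-1\right) w}{w + 5} = - 3 \frac{w - 2 w}{5 + w} = - 3 \frac{\left(-1\right) w}{5 + w} = - 3 \left(- \frac{w}{5 + w}\right) = \frac{3 w}{5 + w}$)
$Y^{4}{\left(C \right)} = \left(3 \cdot 0 \frac{1}{5 + 0}\right)^{4} = \left(3 \cdot 0 \cdot \frac{1}{5}\right)^{4} = 0^{4} = 0$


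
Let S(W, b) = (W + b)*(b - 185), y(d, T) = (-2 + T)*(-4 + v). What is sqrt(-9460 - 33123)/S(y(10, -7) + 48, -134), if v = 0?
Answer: I*sqrt(42583)/15950 ≈ 0.012938*I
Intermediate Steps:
y(d, T) = 8 - 4*T (y(d, T) = (-2 + T)*(-4 + 0) = (-2 + T)*(-4) = 8 - 4*T)
S(W, b) = (-185 + b)*(W + b) (S(W, b) = (W + b)*(-185 + b) = (-185 + b)*(W + b))
sqrt(-9460 - 33123)/S(y(10, -7) + 48, -134) = sqrt(-9460 - 33123)/((-134)**2 - 185*((8 - 4*(-7)) + 48) - 185*(-134) + ((8 - 4*(-7)) + 48)*(-134)) = sqrt(-42583)/(17956 - 185*((8 + 28) + 48) + 24790 + ((8 + 28) + 48)*(-134)) = (I*sqrt(42583))/(17956 - 185*(36 + 48) + 24790 + (36 + 48)*(-134)) = (I*sqrt(42583))/(17956 - 185*84 + 24790 + 84*(-134)) = (I*sqrt(42583))/(17956 - 15540 + 24790 - 11256) = (I*sqrt(42583))/15950 = (I*sqrt(42583))*(1/15950) = I*sqrt(42583)/15950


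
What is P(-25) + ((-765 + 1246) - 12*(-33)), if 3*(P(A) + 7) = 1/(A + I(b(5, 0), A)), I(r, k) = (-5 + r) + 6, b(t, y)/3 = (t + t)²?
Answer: 720361/828 ≈ 870.00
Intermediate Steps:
b(t, y) = 12*t² (b(t, y) = 3*(t + t)² = 3*(2*t)² = 3*(4*t²) = 12*t²)
I(r, k) = 1 + r
P(A) = -7 + 1/(3*(301 + A)) (P(A) = -7 + 1/(3*(A + (1 + 12*5²))) = -7 + 1/(3*(A + (1 + 12*25))) = -7 + 1/(3*(A + (1 + 300))) = -7 + 1/(3*(A + 301)) = -7 + 1/(3*(301 + A)))
P(-25) + ((-765 + 1246) - 12*(-33)) = (-6320 - 21*(-25))/(3*(301 - 25)) + ((-765 + 1246) - 12*(-33)) = (⅓)*(-6320 + 525)/276 + (481 + 396) = (⅓)*(1/276)*(-5795) + 877 = -5795/828 + 877 = 720361/828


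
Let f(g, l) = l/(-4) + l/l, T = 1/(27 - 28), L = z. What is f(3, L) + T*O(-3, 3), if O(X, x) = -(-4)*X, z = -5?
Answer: 57/4 ≈ 14.250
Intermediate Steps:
O(X, x) = 4*X
L = -5
T = -1 (T = 1/(-1) = -1)
f(g, l) = 1 - l/4 (f(g, l) = l*(-¼) + 1 = -l/4 + 1 = 1 - l/4)
f(3, L) + T*O(-3, 3) = (1 - ¼*(-5)) - 4*(-3) = (1 + 5/4) - 1*(-12) = 9/4 + 12 = 57/4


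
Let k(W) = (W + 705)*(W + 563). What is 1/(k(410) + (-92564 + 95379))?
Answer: 1/1087710 ≈ 9.1936e-7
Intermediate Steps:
k(W) = (563 + W)*(705 + W) (k(W) = (705 + W)*(563 + W) = (563 + W)*(705 + W))
1/(k(410) + (-92564 + 95379)) = 1/((396915 + 410² + 1268*410) + (-92564 + 95379)) = 1/((396915 + 168100 + 519880) + 2815) = 1/(1084895 + 2815) = 1/1087710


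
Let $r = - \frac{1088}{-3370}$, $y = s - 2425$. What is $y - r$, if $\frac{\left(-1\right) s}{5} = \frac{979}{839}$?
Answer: $- \frac{3436963366}{1413715} \approx -2431.2$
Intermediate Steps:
$s = - \frac{4895}{839}$ ($s = - 5 \cdot \frac{979}{839} = - 5 \cdot 979 \cdot \frac{1}{839} = \left(-5\right) \frac{979}{839} = - \frac{4895}{839} \approx -5.8343$)
$y = - \frac{2039470}{839}$ ($y = - \frac{4895}{839} - 2425 = - \frac{2039470}{839} \approx -2430.8$)
$r = \frac{544}{1685}$ ($r = \left(-1088\right) \left(- \frac{1}{3370}\right) = \frac{544}{1685} \approx 0.32285$)
$y - r = - \frac{2039470}{839} - \frac{544}{1685} = - \frac{3436963366}{1413715}$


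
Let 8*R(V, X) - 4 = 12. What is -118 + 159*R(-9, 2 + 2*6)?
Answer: 200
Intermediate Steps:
R(V, X) = 2 (R(V, X) = ½ + (⅛)*12 = ½ + 3/2 = 2)
-118 + 159*R(-9, 2 + 2*6) = -118 + 159*2 = -118 + 318 = 200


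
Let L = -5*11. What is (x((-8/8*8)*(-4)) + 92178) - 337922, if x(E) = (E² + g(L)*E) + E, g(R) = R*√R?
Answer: -244688 - 1760*I*√55 ≈ -2.4469e+5 - 13053.0*I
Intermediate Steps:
L = -55
g(R) = R^(3/2)
x(E) = E + E² - 55*I*E*√55 (x(E) = (E² + (-55)^(3/2)*E) + E = (E² + (-55*I*√55)*E) + E = (E² - 55*I*E*√55) + E = E + E² - 55*I*E*√55)
(x((-8/8*8)*(-4)) + 92178) - 337922 = (((-8/8*8)*(-4))*(1 + (-8/8*8)*(-4) - 55*I*√55) + 92178) - 337922 = (((-8*⅛*8)*(-4))*(1 + (-8*⅛*8)*(-4) - 55*I*√55) + 92178) - 337922 = ((-1*8*(-4))*(1 - 1*8*(-4) - 55*I*√55) + 92178) - 337922 = ((-8*(-4))*(1 - 8*(-4) - 55*I*√55) + 92178) - 337922 = (32*(1 + 32 - 55*I*√55) + 92178) - 337922 = (32*(33 - 55*I*√55) + 92178) - 337922 = ((1056 - 1760*I*√55) + 92178) - 337922 = (93234 - 1760*I*√55) - 337922 = -244688 - 1760*I*√55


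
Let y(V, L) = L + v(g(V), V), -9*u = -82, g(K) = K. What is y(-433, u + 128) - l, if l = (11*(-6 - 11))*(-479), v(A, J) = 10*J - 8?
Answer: -843965/9 ≈ -93774.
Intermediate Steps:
u = 82/9 (u = -⅑*(-82) = 82/9 ≈ 9.1111)
v(A, J) = -8 + 10*J
y(V, L) = -8 + L + 10*V (y(V, L) = L + (-8 + 10*V) = -8 + L + 10*V)
l = 89573 (l = (11*(-17))*(-479) = -187*(-479) = 89573)
y(-433, u + 128) - l = (-8 + (82/9 + 128) + 10*(-433)) - 1*89573 = (-8 + 1234/9 - 4330) - 89573 = -37808/9 - 89573 = -843965/9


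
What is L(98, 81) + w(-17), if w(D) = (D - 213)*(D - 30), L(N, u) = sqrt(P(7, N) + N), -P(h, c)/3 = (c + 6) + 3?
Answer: 10810 + I*sqrt(223) ≈ 10810.0 + 14.933*I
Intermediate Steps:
P(h, c) = -27 - 3*c (P(h, c) = -3*((c + 6) + 3) = -3*((6 + c) + 3) = -3*(9 + c) = -27 - 3*c)
L(N, u) = sqrt(-27 - 2*N) (L(N, u) = sqrt((-27 - 3*N) + N) = sqrt(-27 - 2*N))
w(D) = (-213 + D)*(-30 + D)
L(98, 81) + w(-17) = sqrt(-27 - 2*98) + (6390 + (-17)**2 - 243*(-17)) = sqrt(-27 - 196) + (6390 + 289 + 4131) = sqrt(-223) + 10810 = I*sqrt(223) + 10810 = 10810 + I*sqrt(223)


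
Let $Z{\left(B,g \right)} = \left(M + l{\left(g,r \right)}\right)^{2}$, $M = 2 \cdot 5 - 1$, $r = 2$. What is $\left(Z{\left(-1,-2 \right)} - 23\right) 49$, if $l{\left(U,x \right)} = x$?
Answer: $4802$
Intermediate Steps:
$M = 9$ ($M = 10 - 1 = 9$)
$Z{\left(B,g \right)} = 121$ ($Z{\left(B,g \right)} = \left(9 + 2\right)^{2} = 11^{2} = 121$)
$\left(Z{\left(-1,-2 \right)} - 23\right) 49 = \left(121 - 23\right) 49 = 98 \cdot 49 = 4802$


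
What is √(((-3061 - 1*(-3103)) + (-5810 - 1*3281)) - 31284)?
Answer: I*√40333 ≈ 200.83*I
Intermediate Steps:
√(((-3061 - 1*(-3103)) + (-5810 - 1*3281)) - 31284) = √(((-3061 + 3103) + (-5810 - 3281)) - 31284) = √((42 - 9091) - 31284) = √(-9049 - 31284) = √(-40333) = I*√40333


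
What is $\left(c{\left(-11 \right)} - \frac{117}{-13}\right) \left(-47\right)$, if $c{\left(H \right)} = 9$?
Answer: $-846$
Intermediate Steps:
$\left(c{\left(-11 \right)} - \frac{117}{-13}\right) \left(-47\right) = \left(9 - \frac{117}{-13}\right) \left(-47\right) = \left(9 - -9\right) \left(-47\right) = \left(9 + 9\right) \left(-47\right) = 18 \left(-47\right) = -846$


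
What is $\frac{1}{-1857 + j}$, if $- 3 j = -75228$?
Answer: $\frac{1}{23219} \approx 4.3068 \cdot 10^{-5}$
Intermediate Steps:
$j = 25076$ ($j = \left(- \frac{1}{3}\right) \left(-75228\right) = 25076$)
$\frac{1}{-1857 + j} = \frac{1}{-1857 + 25076} = \frac{1}{23219}$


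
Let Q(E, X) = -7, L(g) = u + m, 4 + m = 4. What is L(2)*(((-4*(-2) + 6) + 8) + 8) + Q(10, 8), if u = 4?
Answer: 113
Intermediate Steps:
m = 0 (m = -4 + 4 = 0)
L(g) = 4 (L(g) = 4 + 0 = 4)
L(2)*(((-4*(-2) + 6) + 8) + 8) + Q(10, 8) = 4*(((-4*(-2) + 6) + 8) + 8) - 7 = 4*(((8 + 6) + 8) + 8) - 7 = 4*((14 + 8) + 8) - 7 = 4*(22 + 8) - 7 = 4*30 - 7 = 120 - 7 = 113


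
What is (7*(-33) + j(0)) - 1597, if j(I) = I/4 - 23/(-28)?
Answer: -51161/28 ≈ -1827.2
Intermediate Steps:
j(I) = 23/28 + I/4 (j(I) = I*(¼) - 23*(-1/28) = I/4 + 23/28 = 23/28 + I/4)
(7*(-33) + j(0)) - 1597 = (7*(-33) + (23/28 + (¼)*0)) - 1597 = (-231 + (23/28 + 0)) - 1597 = (-231 + 23/28) - 1597 = -6445/28 - 1597 = -51161/28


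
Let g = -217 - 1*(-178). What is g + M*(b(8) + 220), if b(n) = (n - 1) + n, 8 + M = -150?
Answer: -37169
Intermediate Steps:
M = -158 (M = -8 - 150 = -158)
g = -39 (g = -217 + 178 = -39)
b(n) = -1 + 2*n (b(n) = (-1 + n) + n = -1 + 2*n)
g + M*(b(8) + 220) = -39 - 158*((-1 + 2*8) + 220) = -39 - 158*((-1 + 16) + 220) = -39 - 158*(15 + 220) = -39 - 158*235 = -39 - 37130 = -37169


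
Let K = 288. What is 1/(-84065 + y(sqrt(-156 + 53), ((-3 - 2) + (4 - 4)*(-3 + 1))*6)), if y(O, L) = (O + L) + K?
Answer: -83807/7023613352 - I*sqrt(103)/7023613352 ≈ -1.1932e-5 - 1.445e-9*I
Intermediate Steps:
y(O, L) = 288 + L + O (y(O, L) = (O + L) + 288 = (L + O) + 288 = 288 + L + O)
1/(-84065 + y(sqrt(-156 + 53), ((-3 - 2) + (4 - 4)*(-3 + 1))*6)) = 1/(-84065 + (288 + ((-3 - 2) + (4 - 4)*(-3 + 1))*6 + sqrt(-156 + 53))) = 1/(-84065 + (288 + (-5 + 0*(-2))*6 + sqrt(-103))) = 1/(-84065 + (288 + (-5 + 0)*6 + I*sqrt(103))) = 1/(-84065 + (288 - 5*6 + I*sqrt(103))) = 1/(-84065 + (288 - 30 + I*sqrt(103))) = 1/(-84065 + (258 + I*sqrt(103))) = 1/(-83807 + I*sqrt(103))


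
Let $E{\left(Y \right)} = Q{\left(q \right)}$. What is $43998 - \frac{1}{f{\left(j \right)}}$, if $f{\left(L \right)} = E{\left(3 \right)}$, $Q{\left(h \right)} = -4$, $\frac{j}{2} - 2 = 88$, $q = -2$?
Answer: $\frac{175993}{4} \approx 43998.0$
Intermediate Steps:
$j = 180$ ($j = 4 + 2 \cdot 88 = 4 + 176 = 180$)
$E{\left(Y \right)} = -4$
$f{\left(L \right)} = -4$
$43998 - \frac{1}{f{\left(j \right)}} = 43998 - \frac{1}{-4} = 43998 - - \frac{1}{4} = 43998 + \frac{1}{4} = \frac{175993}{4}$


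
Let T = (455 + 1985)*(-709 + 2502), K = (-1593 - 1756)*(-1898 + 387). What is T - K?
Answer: -685419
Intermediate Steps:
K = 5060339 (K = -3349*(-1511) = 5060339)
T = 4374920 (T = 2440*1793 = 4374920)
T - K = 4374920 - 1*5060339 = 4374920 - 5060339 = -685419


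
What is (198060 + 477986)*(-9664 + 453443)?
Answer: 300015017834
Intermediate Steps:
(198060 + 477986)*(-9664 + 453443) = 676046*443779 = 300015017834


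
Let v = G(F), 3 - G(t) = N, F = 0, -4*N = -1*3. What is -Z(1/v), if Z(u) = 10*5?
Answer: -50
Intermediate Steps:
N = ¾ (N = -(-1)*3/4 = -¼*(-3) = ¾ ≈ 0.75000)
G(t) = 9/4 (G(t) = 3 - 1*¾ = 3 - ¾ = 9/4)
v = 9/4 ≈ 2.2500
Z(u) = 50
-Z(1/v) = -1*50 = -50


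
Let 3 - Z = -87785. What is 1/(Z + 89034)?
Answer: 1/176822 ≈ 5.6554e-6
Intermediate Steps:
Z = 87788 (Z = 3 - 1*(-87785) = 3 + 87785 = 87788)
1/(Z + 89034) = 1/(87788 + 89034) = 1/176822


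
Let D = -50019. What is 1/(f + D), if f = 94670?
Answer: 1/44651 ≈ 2.2396e-5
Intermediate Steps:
1/(f + D) = 1/(94670 - 50019) = 1/44651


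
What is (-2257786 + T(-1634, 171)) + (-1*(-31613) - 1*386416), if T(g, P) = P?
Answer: -2612418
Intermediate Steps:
(-2257786 + T(-1634, 171)) + (-1*(-31613) - 1*386416) = (-2257786 + 171) + (-1*(-31613) - 1*386416) = -2257615 + (31613 - 386416) = -2257615 - 354803 = -2612418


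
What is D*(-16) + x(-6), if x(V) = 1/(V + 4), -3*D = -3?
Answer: -33/2 ≈ -16.500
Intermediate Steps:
D = 1 (D = -1/3*(-3) = 1)
x(V) = 1/(4 + V)
D*(-16) + x(-6) = 1*(-16) + 1/(4 - 6) = -16 + 1/(-2) = -16 - 1/2 = -33/2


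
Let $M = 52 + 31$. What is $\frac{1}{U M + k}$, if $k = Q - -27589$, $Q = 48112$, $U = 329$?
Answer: $\frac{1}{103008} \approx 9.708 \cdot 10^{-6}$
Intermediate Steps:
$M = 83$
$k = 75701$ ($k = 48112 - -27589 = 48112 + 27589 = 75701$)
$\frac{1}{U M + k} = \frac{1}{329 \cdot 83 + 75701} = \frac{1}{27307 + 75701} = \frac{1}{103008}$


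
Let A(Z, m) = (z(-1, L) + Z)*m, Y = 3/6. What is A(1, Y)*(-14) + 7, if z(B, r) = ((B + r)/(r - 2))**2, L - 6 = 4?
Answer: -567/64 ≈ -8.8594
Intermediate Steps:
Y = 1/2 (Y = 3*(1/6) = 1/2 ≈ 0.50000)
L = 10 (L = 6 + 4 = 10)
z(B, r) = (B + r)**2/(-2 + r)**2 (z(B, r) = ((B + r)/(-2 + r))**2 = (B + r)**2/(-2 + r)**2)
A(Z, m) = m*(81/64 + Z) (A(Z, m) = ((-1 + 10)**2/(-2 + 10)**2 + Z)*m = (9**2/8**2 + Z)*m = ((1/64)*81 + Z)*m = (81/64 + Z)*m = m*(81/64 + Z))
A(1, Y)*(-14) + 7 = ((1/64)*(1/2)*(81 + 64*1))*(-14) + 7 = ((1/64)*(1/2)*(81 + 64))*(-14) + 7 = ((1/64)*(1/2)*145)*(-14) + 7 = (145/128)*(-14) + 7 = -1015/64 + 7 = -567/64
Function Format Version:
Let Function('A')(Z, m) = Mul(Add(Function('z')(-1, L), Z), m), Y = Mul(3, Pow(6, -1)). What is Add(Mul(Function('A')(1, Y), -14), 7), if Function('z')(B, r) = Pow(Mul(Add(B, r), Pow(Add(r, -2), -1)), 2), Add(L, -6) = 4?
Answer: Rational(-567, 64) ≈ -8.8594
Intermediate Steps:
Y = Rational(1, 2) (Y = Mul(3, Rational(1, 6)) = Rational(1, 2) ≈ 0.50000)
L = 10 (L = Add(6, 4) = 10)
Function('z')(B, r) = Mul(Pow(Add(-2, r), -2), Pow(Add(B, r), 2)) (Function('z')(B, r) = Pow(Mul(Add(B, r), Pow(Add(-2, r), -1)), 2) = Pow(Mul(Pow(Add(-2, r), -1), Add(B, r)), 2) = Mul(Pow(Add(-2, r), -2), Pow(Add(B, r), 2)))
Function('A')(Z, m) = Mul(m, Add(Rational(81, 64), Z)) (Function('A')(Z, m) = Mul(Add(Mul(Pow(Add(-2, 10), -2), Pow(Add(-1, 10), 2)), Z), m) = Mul(Add(Mul(Pow(8, -2), Pow(9, 2)), Z), m) = Mul(Add(Mul(Rational(1, 64), 81), Z), m) = Mul(Add(Rational(81, 64), Z), m) = Mul(m, Add(Rational(81, 64), Z)))
Add(Mul(Function('A')(1, Y), -14), 7) = Add(Mul(Mul(Rational(1, 64), Rational(1, 2), Add(81, Mul(64, 1))), -14), 7) = Add(Mul(Mul(Rational(1, 64), Rational(1, 2), Add(81, 64)), -14), 7) = Add(Mul(Mul(Rational(1, 64), Rational(1, 2), 145), -14), 7) = Add(Mul(Rational(145, 128), -14), 7) = Add(Rational(-1015, 64), 7) = Rational(-567, 64)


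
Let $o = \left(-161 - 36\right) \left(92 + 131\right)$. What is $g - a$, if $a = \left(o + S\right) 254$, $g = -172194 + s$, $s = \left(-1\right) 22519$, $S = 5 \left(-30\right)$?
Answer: $11001861$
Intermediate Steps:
$S = -150$
$s = -22519$
$o = -43931$ ($o = \left(-197\right) 223 = -43931$)
$g = -194713$ ($g = -172194 - 22519 = -194713$)
$a = -11196574$ ($a = \left(-43931 - 150\right) 254 = \left(-44081\right) 254 = -11196574$)
$g - a = -194713 - -11196574 = -194713 + 11196574 = 11001861$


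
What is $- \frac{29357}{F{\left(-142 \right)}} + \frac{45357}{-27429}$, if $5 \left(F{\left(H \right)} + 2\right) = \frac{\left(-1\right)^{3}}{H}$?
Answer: $\frac{190550392349}{12973917} \approx 14687.0$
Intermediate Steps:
$F{\left(H \right)} = -2 - \frac{1}{5 H}$ ($F{\left(H \right)} = -2 + \frac{\left(-1\right)^{3} \frac{1}{H}}{5} = -2 + \frac{\left(-1\right) \frac{1}{H}}{5} = -2 - \frac{1}{5 H}$)
$- \frac{29357}{F{\left(-142 \right)}} + \frac{45357}{-27429} = - \frac{29357}{-2 - \frac{1}{5 \left(-142\right)}} + \frac{45357}{-27429} = - \frac{29357}{-2 - - \frac{1}{710}} + 45357 \left(- \frac{1}{27429}\right) = - \frac{29357}{-2 + \frac{1}{710}} - \frac{15119}{9143} = - \frac{29357}{- \frac{1419}{710}} - \frac{15119}{9143} = \left(-29357\right) \left(- \frac{710}{1419}\right) - \frac{15119}{9143} = \frac{20843470}{1419} - \frac{15119}{9143} = \frac{190550392349}{12973917}$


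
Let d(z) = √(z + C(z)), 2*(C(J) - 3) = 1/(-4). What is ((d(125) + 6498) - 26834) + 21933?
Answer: 1597 + √2046/4 ≈ 1608.3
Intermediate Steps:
C(J) = 23/8 (C(J) = 3 + (½)/(-4) = 3 + (½)*(-¼) = 3 - ⅛ = 23/8)
d(z) = √(23/8 + z) (d(z) = √(z + 23/8) = √(23/8 + z))
((d(125) + 6498) - 26834) + 21933 = ((√(46 + 16*125)/4 + 6498) - 26834) + 21933 = ((√(46 + 2000)/4 + 6498) - 26834) + 21933 = ((√2046/4 + 6498) - 26834) + 21933 = ((6498 + √2046/4) - 26834) + 21933 = (-20336 + √2046/4) + 21933 = 1597 + √2046/4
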